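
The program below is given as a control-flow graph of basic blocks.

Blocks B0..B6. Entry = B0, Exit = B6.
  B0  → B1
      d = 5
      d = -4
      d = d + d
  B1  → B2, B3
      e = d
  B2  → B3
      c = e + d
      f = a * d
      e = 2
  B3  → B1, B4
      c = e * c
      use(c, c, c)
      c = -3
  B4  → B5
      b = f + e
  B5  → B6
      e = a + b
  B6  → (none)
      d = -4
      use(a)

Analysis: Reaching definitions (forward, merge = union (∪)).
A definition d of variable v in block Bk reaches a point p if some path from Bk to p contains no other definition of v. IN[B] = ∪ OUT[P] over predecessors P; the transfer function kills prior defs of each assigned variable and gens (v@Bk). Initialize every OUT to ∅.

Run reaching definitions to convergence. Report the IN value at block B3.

Answer: {c@B2, c@B3, d@B0, e@B1, e@B2, f@B2}

Working:
Per-block solution:
  B0:   IN={}   OUT={d@B0}
  B1:   IN={c@B3, d@B0, e@B1, e@B2, f@B2}   OUT={c@B3, d@B0, e@B1, f@B2}
  B2:   IN={c@B3, d@B0, e@B1, f@B2}   OUT={c@B2, d@B0, e@B2, f@B2}
  B3:   IN={c@B2, c@B3, d@B0, e@B1, e@B2, f@B2}   OUT={c@B3, d@B0, e@B1, e@B2, f@B2}
  B4:   IN={c@B3, d@B0, e@B1, e@B2, f@B2}   OUT={b@B4, c@B3, d@B0, e@B1, e@B2, f@B2}
  B5:   IN={b@B4, c@B3, d@B0, e@B1, e@B2, f@B2}   OUT={b@B4, c@B3, d@B0, e@B5, f@B2}
  B6:   IN={b@B4, c@B3, d@B0, e@B5, f@B2}   OUT={b@B4, c@B3, d@B6, e@B5, f@B2}

Merge at B3: IN[B3] = OUT[B1] ⊔ OUT[B2] = {c@B2, c@B3, d@B0, e@B1, e@B2, f@B2}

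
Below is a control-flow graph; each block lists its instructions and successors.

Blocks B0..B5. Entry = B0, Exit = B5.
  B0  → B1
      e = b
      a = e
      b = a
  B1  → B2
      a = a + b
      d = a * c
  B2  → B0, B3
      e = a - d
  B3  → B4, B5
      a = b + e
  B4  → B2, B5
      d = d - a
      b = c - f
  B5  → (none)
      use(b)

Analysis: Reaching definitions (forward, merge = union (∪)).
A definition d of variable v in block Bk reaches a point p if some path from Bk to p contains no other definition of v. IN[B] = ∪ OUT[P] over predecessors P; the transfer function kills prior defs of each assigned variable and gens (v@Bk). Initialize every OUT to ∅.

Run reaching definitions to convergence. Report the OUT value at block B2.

Converged values:
  B0:   IN={a@B1, a@B3, b@B0, b@B4, d@B1, d@B4, e@B2}   OUT={a@B0, b@B0, d@B1, d@B4, e@B0}
  B1:   IN={a@B0, b@B0, d@B1, d@B4, e@B0}   OUT={a@B1, b@B0, d@B1, e@B0}
  B2:   IN={a@B1, a@B3, b@B0, b@B4, d@B1, d@B4, e@B0, e@B2}   OUT={a@B1, a@B3, b@B0, b@B4, d@B1, d@B4, e@B2}
  B3:   IN={a@B1, a@B3, b@B0, b@B4, d@B1, d@B4, e@B2}   OUT={a@B3, b@B0, b@B4, d@B1, d@B4, e@B2}
  B4:   IN={a@B3, b@B0, b@B4, d@B1, d@B4, e@B2}   OUT={a@B3, b@B4, d@B4, e@B2}
  B5:   IN={a@B3, b@B0, b@B4, d@B1, d@B4, e@B2}   OUT={a@B3, b@B0, b@B4, d@B1, d@B4, e@B2}

Merge at B2: IN[B2] = OUT[B1] ⊔ OUT[B4] = {a@B1, a@B3, b@B0, b@B4, d@B1, d@B4, e@B0, e@B2}
Applying B2's transfer function to that IN value gives OUT[B2] (row B2 above).

Answer: {a@B1, a@B3, b@B0, b@B4, d@B1, d@B4, e@B2}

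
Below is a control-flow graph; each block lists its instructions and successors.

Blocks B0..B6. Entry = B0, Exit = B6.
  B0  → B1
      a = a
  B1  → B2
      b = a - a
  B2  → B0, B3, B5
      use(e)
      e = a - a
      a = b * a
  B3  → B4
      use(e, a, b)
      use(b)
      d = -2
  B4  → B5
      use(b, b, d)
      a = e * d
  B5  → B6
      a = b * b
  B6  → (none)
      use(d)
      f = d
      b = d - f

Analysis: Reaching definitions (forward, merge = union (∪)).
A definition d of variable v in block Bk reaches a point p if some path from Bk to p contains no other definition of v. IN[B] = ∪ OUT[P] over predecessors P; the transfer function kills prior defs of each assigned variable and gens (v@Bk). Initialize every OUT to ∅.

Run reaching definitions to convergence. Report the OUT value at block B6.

Answer: {a@B5, b@B6, d@B3, e@B2, f@B6}

Derivation:
Fixpoint table:
  B0:  IN={a@B2, b@B1, e@B2}  OUT={a@B0, b@B1, e@B2}
  B1:  IN={a@B0, b@B1, e@B2}  OUT={a@B0, b@B1, e@B2}
  B2:  IN={a@B0, b@B1, e@B2}  OUT={a@B2, b@B1, e@B2}
  B3:  IN={a@B2, b@B1, e@B2}  OUT={a@B2, b@B1, d@B3, e@B2}
  B4:  IN={a@B2, b@B1, d@B3, e@B2}  OUT={a@B4, b@B1, d@B3, e@B2}
  B5:  IN={a@B2, a@B4, b@B1, d@B3, e@B2}  OUT={a@B5, b@B1, d@B3, e@B2}
  B6:  IN={a@B5, b@B1, d@B3, e@B2}  OUT={a@B5, b@B6, d@B3, e@B2, f@B6}

Merge at B6: IN[B6] = OUT[B5] = {a@B5, b@B1, d@B3, e@B2}
Applying B6's transfer function to that IN value gives OUT[B6] (row B6 above).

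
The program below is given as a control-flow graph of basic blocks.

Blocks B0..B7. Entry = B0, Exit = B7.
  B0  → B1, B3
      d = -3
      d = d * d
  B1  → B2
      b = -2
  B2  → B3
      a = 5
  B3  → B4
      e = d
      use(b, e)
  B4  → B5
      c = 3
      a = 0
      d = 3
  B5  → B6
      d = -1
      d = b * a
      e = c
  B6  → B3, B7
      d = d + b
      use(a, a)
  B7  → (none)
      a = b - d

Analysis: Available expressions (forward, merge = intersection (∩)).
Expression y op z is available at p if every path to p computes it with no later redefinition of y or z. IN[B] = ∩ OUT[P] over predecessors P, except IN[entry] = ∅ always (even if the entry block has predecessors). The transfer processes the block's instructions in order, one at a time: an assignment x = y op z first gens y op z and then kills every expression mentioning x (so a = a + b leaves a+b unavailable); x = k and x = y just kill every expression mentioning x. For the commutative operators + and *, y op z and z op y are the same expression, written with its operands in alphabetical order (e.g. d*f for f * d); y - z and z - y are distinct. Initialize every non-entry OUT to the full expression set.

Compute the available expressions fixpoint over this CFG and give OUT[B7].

Answer: {b-d}

Working:
Fixpoint table:
  B0:  IN={}  OUT={}
  B1:  IN={}  OUT={}
  B2:  IN={}  OUT={}
  B3:  IN={}  OUT={}
  B4:  IN={}  OUT={}
  B5:  IN={}  OUT={a*b}
  B6:  IN={a*b}  OUT={a*b}
  B7:  IN={a*b}  OUT={b-d}

Merge at B7: IN[B7] = OUT[B6] = {a*b}
Applying B7's transfer function to that IN value gives OUT[B7] (row B7 above).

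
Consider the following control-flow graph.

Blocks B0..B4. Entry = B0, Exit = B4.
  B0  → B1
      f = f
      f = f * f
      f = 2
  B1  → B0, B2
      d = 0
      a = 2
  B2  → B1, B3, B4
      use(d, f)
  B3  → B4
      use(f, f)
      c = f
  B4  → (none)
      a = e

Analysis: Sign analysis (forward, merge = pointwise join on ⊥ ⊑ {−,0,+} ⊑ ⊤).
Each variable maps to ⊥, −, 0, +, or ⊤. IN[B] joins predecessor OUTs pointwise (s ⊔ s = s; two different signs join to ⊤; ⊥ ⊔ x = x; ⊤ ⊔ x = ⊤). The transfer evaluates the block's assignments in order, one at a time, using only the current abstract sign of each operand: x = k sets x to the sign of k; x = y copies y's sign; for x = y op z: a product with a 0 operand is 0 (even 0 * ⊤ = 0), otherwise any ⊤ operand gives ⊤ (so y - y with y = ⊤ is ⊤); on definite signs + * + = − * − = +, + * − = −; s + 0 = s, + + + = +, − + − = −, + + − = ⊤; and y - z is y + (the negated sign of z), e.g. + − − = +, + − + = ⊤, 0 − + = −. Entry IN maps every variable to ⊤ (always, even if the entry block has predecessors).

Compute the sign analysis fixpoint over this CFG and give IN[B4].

Answer: {a: +, b: ⊤, c: ⊤, d: 0, e: ⊤, f: +}

Derivation:
Converged values:
  B0: | IN=(all ⊤) | OUT={f:+; rest ⊤}
  B1: | IN={f:+; rest ⊤} | OUT={a:+, d:0, f:+; rest ⊤}
  B2: | IN={a:+, d:0, f:+; rest ⊤} | OUT={a:+, d:0, f:+; rest ⊤}
  B3: | IN={a:+, d:0, f:+; rest ⊤} | OUT={a:+, c:+, d:0, f:+; rest ⊤}
  B4: | IN={a:+, d:0, f:+; rest ⊤} | OUT={d:0, f:+; rest ⊤}

Merge at B4: IN[B4] = OUT[B2] ⊔ OUT[B3] = {a: +, b: ⊤, c: ⊤, d: 0, e: ⊤, f: +}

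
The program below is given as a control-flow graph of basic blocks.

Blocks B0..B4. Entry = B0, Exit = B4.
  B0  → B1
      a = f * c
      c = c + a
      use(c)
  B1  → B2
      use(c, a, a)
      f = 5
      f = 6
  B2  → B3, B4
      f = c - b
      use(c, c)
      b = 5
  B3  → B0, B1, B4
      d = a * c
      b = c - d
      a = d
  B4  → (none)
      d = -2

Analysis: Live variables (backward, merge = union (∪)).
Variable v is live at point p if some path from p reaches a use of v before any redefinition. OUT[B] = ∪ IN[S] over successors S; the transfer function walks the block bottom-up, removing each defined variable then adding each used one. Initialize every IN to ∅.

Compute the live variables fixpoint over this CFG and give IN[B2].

Answer: {a, b, c}

Derivation:
Fixpoint table:
  B0: | IN={b, c, f} | OUT={a, b, c}
  B1: | IN={a, b, c} | OUT={a, b, c}
  B2: | IN={a, b, c} | OUT={a, c, f}
  B3: | IN={a, c, f} | OUT={a, b, c, f}
  B4: | IN={} | OUT={}

Merge at B2: OUT[B2] = IN[B3] ⊔ IN[B4] = {a, c, f}
Applying B2's transfer function to that OUT value gives IN[B2] (row B2 above).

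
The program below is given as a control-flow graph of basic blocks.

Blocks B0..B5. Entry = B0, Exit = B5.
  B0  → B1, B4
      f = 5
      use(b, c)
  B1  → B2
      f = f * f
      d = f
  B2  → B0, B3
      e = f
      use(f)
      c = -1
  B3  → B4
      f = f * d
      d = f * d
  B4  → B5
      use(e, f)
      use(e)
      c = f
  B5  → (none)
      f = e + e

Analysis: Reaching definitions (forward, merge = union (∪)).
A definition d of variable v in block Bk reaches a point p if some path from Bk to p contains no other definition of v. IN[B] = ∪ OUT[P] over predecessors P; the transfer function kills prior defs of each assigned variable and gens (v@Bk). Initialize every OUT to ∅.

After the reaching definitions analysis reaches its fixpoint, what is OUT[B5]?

Fixpoint table:
  B0:   IN={c@B2, d@B1, e@B2, f@B1}   OUT={c@B2, d@B1, e@B2, f@B0}
  B1:   IN={c@B2, d@B1, e@B2, f@B0}   OUT={c@B2, d@B1, e@B2, f@B1}
  B2:   IN={c@B2, d@B1, e@B2, f@B1}   OUT={c@B2, d@B1, e@B2, f@B1}
  B3:   IN={c@B2, d@B1, e@B2, f@B1}   OUT={c@B2, d@B3, e@B2, f@B3}
  B4:   IN={c@B2, d@B1, d@B3, e@B2, f@B0, f@B3}   OUT={c@B4, d@B1, d@B3, e@B2, f@B0, f@B3}
  B5:   IN={c@B4, d@B1, d@B3, e@B2, f@B0, f@B3}   OUT={c@B4, d@B1, d@B3, e@B2, f@B5}

Merge at B5: IN[B5] = OUT[B4] = {c@B4, d@B1, d@B3, e@B2, f@B0, f@B3}
Applying B5's transfer function to that IN value gives OUT[B5] (row B5 above).

Answer: {c@B4, d@B1, d@B3, e@B2, f@B5}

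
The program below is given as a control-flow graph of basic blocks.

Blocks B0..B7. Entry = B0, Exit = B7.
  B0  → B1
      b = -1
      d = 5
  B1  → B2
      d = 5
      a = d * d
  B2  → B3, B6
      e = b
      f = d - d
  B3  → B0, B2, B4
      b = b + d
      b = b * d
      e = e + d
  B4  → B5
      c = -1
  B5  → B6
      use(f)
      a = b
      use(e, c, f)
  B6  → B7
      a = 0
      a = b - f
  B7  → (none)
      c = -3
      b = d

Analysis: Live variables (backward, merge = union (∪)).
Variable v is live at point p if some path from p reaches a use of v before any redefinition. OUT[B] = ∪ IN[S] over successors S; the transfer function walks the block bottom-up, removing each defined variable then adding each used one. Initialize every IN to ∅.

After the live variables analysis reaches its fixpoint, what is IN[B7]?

Converged values:
  B0:   IN={}   OUT={b}
  B1:   IN={b}   OUT={b, d}
  B2:   IN={b, d}   OUT={b, d, e, f}
  B3:   IN={b, d, e, f}   OUT={b, d, e, f}
  B4:   IN={b, d, e, f}   OUT={b, c, d, e, f}
  B5:   IN={b, c, d, e, f}   OUT={b, d, f}
  B6:   IN={b, d, f}   OUT={d}
  B7:   IN={d}   OUT={}

B7 is the boundary node: OUT[B7] = {}
Applying B7's transfer function to that OUT value gives IN[B7] (row B7 above).

Answer: {d}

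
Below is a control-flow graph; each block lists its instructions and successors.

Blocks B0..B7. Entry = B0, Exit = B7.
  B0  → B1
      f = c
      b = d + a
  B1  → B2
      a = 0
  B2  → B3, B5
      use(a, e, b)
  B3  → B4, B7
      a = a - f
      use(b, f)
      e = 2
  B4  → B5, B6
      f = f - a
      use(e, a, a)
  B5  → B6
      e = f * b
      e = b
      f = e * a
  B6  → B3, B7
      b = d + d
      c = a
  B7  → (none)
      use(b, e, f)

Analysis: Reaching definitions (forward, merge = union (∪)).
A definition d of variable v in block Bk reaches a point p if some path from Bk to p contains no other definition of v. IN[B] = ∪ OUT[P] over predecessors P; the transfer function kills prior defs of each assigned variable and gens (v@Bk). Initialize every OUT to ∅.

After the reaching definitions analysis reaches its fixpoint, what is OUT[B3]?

Answer: {a@B3, b@B0, b@B6, c@B6, e@B3, f@B0, f@B4, f@B5}

Trace:
Per-block solution:
  B0: | IN={} | OUT={b@B0, f@B0}
  B1: | IN={b@B0, f@B0} | OUT={a@B1, b@B0, f@B0}
  B2: | IN={a@B1, b@B0, f@B0} | OUT={a@B1, b@B0, f@B0}
  B3: | IN={a@B1, a@B3, b@B0, b@B6, c@B6, e@B3, e@B5, f@B0, f@B4, f@B5} | OUT={a@B3, b@B0, b@B6, c@B6, e@B3, f@B0, f@B4, f@B5}
  B4: | IN={a@B3, b@B0, b@B6, c@B6, e@B3, f@B0, f@B4, f@B5} | OUT={a@B3, b@B0, b@B6, c@B6, e@B3, f@B4}
  B5: | IN={a@B1, a@B3, b@B0, b@B6, c@B6, e@B3, f@B0, f@B4} | OUT={a@B1, a@B3, b@B0, b@B6, c@B6, e@B5, f@B5}
  B6: | IN={a@B1, a@B3, b@B0, b@B6, c@B6, e@B3, e@B5, f@B4, f@B5} | OUT={a@B1, a@B3, b@B6, c@B6, e@B3, e@B5, f@B4, f@B5}
  B7: | IN={a@B1, a@B3, b@B0, b@B6, c@B6, e@B3, e@B5, f@B0, f@B4, f@B5} | OUT={a@B1, a@B3, b@B0, b@B6, c@B6, e@B3, e@B5, f@B0, f@B4, f@B5}

Merge at B3: IN[B3] = OUT[B2] ⊔ OUT[B6] = {a@B1, a@B3, b@B0, b@B6, c@B6, e@B3, e@B5, f@B0, f@B4, f@B5}
Applying B3's transfer function to that IN value gives OUT[B3] (row B3 above).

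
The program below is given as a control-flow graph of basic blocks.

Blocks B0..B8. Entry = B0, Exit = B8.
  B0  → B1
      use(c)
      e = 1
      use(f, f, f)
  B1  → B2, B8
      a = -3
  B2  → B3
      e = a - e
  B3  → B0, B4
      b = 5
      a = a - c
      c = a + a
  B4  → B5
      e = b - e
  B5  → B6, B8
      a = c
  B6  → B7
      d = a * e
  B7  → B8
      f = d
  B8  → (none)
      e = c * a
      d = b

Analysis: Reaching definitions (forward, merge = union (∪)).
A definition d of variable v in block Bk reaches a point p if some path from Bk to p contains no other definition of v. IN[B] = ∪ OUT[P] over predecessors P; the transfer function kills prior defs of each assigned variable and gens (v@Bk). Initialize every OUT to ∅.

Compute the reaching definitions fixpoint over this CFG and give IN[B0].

Converged values:
  B0:  IN={a@B3, b@B3, c@B3, e@B2}  OUT={a@B3, b@B3, c@B3, e@B0}
  B1:  IN={a@B3, b@B3, c@B3, e@B0}  OUT={a@B1, b@B3, c@B3, e@B0}
  B2:  IN={a@B1, b@B3, c@B3, e@B0}  OUT={a@B1, b@B3, c@B3, e@B2}
  B3:  IN={a@B1, b@B3, c@B3, e@B2}  OUT={a@B3, b@B3, c@B3, e@B2}
  B4:  IN={a@B3, b@B3, c@B3, e@B2}  OUT={a@B3, b@B3, c@B3, e@B4}
  B5:  IN={a@B3, b@B3, c@B3, e@B4}  OUT={a@B5, b@B3, c@B3, e@B4}
  B6:  IN={a@B5, b@B3, c@B3, e@B4}  OUT={a@B5, b@B3, c@B3, d@B6, e@B4}
  B7:  IN={a@B5, b@B3, c@B3, d@B6, e@B4}  OUT={a@B5, b@B3, c@B3, d@B6, e@B4, f@B7}
  B8:  IN={a@B1, a@B5, b@B3, c@B3, d@B6, e@B0, e@B4, f@B7}  OUT={a@B1, a@B5, b@B3, c@B3, d@B8, e@B8, f@B7}

Merge at B0 (entry node, so the boundary value {} is joined with the incoming edge(s)): IN[B0] = {} ⊔ OUT[B3] = {a@B3, b@B3, c@B3, e@B2}

Answer: {a@B3, b@B3, c@B3, e@B2}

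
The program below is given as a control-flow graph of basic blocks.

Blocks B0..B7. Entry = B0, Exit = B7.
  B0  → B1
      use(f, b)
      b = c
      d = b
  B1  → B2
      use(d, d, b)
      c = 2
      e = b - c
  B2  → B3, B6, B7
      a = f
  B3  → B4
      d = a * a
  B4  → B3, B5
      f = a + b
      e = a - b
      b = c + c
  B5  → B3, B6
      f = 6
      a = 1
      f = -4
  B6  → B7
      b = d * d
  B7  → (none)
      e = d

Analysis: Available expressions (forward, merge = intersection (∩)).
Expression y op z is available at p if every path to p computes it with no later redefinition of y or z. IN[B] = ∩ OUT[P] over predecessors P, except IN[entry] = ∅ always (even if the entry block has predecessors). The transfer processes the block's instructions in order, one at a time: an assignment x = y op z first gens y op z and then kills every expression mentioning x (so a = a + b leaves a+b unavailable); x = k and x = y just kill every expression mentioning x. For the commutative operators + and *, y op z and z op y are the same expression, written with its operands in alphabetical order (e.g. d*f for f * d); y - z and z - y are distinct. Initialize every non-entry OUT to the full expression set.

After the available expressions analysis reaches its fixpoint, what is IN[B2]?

Converged values:
  B0:  IN={}  OUT={}
  B1:  IN={}  OUT={b-c}
  B2:  IN={b-c}  OUT={b-c}
  B3:  IN={}  OUT={a*a}
  B4:  IN={a*a}  OUT={a*a, c+c}
  B5:  IN={a*a, c+c}  OUT={c+c}
  B6:  IN={}  OUT={d*d}
  B7:  IN={}  OUT={}

Merge at B2: IN[B2] = OUT[B1] = {b-c}

Answer: {b-c}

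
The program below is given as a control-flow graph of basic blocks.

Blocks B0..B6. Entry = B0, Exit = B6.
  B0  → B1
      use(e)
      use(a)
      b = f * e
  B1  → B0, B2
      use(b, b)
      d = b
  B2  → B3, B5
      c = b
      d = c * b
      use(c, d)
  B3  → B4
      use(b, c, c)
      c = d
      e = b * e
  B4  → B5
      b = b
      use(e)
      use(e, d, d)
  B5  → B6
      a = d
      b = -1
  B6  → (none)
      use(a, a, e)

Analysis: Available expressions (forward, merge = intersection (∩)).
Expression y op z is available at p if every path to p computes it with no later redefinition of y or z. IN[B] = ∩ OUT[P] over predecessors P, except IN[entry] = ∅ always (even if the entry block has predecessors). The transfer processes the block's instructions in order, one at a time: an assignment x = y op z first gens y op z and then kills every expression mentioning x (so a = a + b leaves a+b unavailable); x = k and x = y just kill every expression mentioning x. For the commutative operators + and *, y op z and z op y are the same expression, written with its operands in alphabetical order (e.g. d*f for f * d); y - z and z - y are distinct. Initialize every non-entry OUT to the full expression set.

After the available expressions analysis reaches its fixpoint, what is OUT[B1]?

Answer: {e*f}

Derivation:
Converged values:
  B0: | IN={} | OUT={e*f}
  B1: | IN={e*f} | OUT={e*f}
  B2: | IN={e*f} | OUT={b*c, e*f}
  B3: | IN={b*c, e*f} | OUT={}
  B4: | IN={} | OUT={}
  B5: | IN={} | OUT={}
  B6: | IN={} | OUT={}

Merge at B1: IN[B1] = OUT[B0] = {e*f}
Applying B1's transfer function to that IN value gives OUT[B1] (row B1 above).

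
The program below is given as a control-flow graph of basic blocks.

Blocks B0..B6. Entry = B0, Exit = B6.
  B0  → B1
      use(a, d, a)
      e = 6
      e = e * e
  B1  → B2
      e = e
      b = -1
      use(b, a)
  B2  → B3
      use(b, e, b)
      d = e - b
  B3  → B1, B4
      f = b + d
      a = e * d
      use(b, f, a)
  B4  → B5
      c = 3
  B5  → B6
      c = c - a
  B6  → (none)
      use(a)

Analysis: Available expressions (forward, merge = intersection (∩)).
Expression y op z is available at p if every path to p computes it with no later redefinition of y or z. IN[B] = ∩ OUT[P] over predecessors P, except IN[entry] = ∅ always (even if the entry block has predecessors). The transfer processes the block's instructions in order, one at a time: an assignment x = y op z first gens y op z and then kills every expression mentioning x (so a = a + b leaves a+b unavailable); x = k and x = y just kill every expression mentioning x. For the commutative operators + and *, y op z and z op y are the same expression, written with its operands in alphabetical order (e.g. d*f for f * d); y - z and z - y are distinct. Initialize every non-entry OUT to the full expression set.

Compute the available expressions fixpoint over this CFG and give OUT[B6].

Per-block solution:
  B0:  IN={}  OUT={}
  B1:  IN={}  OUT={}
  B2:  IN={}  OUT={e-b}
  B3:  IN={e-b}  OUT={b+d, d*e, e-b}
  B4:  IN={b+d, d*e, e-b}  OUT={b+d, d*e, e-b}
  B5:  IN={b+d, d*e, e-b}  OUT={b+d, d*e, e-b}
  B6:  IN={b+d, d*e, e-b}  OUT={b+d, d*e, e-b}

Merge at B6: IN[B6] = OUT[B5] = {b+d, d*e, e-b}
Applying B6's transfer function to that IN value gives OUT[B6] (row B6 above).

Answer: {b+d, d*e, e-b}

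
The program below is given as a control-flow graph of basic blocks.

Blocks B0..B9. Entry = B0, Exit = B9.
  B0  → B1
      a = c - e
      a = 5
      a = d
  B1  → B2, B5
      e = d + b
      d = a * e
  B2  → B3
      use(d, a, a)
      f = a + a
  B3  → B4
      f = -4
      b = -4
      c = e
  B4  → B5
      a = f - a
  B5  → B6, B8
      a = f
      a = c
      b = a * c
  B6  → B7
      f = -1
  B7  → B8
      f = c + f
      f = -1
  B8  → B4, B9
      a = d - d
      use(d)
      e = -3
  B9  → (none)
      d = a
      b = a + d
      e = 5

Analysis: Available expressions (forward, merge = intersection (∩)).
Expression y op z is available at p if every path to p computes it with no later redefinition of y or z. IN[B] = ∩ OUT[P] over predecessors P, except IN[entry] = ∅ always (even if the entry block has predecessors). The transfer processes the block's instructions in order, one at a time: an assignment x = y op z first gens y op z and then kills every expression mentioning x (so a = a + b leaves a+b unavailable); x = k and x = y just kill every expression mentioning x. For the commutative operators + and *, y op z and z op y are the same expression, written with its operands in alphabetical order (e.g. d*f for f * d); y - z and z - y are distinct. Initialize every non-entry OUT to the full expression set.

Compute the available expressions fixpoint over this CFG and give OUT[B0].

Fixpoint table:
  B0: | IN={} | OUT={c-e}
  B1: | IN={c-e} | OUT={a*e}
  B2: | IN={a*e} | OUT={a*e, a+a}
  B3: | IN={a*e, a+a} | OUT={a*e, a+a}
  B4: | IN={} | OUT={}
  B5: | IN={} | OUT={a*c}
  B6: | IN={a*c} | OUT={a*c}
  B7: | IN={a*c} | OUT={a*c}
  B8: | IN={a*c} | OUT={d-d}
  B9: | IN={d-d} | OUT={a+d}

B0 is the boundary node: IN[B0] = {}
Applying B0's transfer function to that IN value gives OUT[B0] (row B0 above).

Answer: {c-e}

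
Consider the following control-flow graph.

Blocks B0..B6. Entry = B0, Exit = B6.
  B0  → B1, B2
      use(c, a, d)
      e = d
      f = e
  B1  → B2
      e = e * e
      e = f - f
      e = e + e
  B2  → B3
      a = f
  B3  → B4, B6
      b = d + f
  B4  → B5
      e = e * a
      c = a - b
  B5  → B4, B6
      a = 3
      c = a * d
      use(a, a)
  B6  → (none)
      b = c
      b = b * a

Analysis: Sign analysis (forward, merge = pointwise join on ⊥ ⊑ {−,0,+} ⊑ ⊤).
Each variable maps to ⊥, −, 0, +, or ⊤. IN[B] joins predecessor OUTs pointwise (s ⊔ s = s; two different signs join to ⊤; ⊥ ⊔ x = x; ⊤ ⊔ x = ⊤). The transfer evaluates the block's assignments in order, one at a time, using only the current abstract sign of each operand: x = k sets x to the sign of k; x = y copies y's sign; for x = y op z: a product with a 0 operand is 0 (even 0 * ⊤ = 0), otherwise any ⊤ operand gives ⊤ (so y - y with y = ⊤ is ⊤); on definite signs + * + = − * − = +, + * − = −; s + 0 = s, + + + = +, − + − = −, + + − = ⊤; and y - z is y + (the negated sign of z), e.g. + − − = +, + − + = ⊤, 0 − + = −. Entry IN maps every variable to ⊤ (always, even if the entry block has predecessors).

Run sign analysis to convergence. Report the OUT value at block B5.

Per-block solution:
  B0:   IN=(all ⊤)   OUT=(all ⊤)
  B1:   IN=(all ⊤)   OUT=(all ⊤)
  B2:   IN=(all ⊤)   OUT=(all ⊤)
  B3:   IN=(all ⊤)   OUT=(all ⊤)
  B4:   IN=(all ⊤)   OUT=(all ⊤)
  B5:   IN=(all ⊤)   OUT={a:+; rest ⊤}
  B6:   IN=(all ⊤)   OUT=(all ⊤)

Merge at B5: IN[B5] = OUT[B4] = {a: ⊤, b: ⊤, c: ⊤, d: ⊤, e: ⊤, f: ⊤}
Applying B5's transfer function to that IN value gives OUT[B5] (row B5 above).

Answer: {a: +, b: ⊤, c: ⊤, d: ⊤, e: ⊤, f: ⊤}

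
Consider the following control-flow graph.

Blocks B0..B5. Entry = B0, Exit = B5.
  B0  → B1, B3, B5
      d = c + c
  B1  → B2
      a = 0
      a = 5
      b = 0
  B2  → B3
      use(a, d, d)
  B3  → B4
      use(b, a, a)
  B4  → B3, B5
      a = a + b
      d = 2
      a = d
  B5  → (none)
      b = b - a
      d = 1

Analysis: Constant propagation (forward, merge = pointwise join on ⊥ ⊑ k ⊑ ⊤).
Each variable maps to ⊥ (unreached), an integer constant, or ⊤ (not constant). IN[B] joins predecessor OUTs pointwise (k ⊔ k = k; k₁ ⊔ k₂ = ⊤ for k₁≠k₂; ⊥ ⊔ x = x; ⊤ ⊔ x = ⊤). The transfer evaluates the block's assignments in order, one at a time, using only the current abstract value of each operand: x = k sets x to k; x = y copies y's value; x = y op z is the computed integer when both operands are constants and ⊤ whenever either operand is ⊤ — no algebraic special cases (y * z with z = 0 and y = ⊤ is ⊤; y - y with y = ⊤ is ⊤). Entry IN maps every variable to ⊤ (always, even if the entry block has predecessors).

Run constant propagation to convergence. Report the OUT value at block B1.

Answer: {a: 5, b: 0, c: ⊤, d: ⊤, e: ⊤, f: ⊤}

Working:
Converged values:
  B0: | IN=(all ⊤) | OUT=(all ⊤)
  B1: | IN=(all ⊤) | OUT={a:5, b:0; rest ⊤}
  B2: | IN={a:5, b:0; rest ⊤} | OUT={a:5, b:0; rest ⊤}
  B3: | IN=(all ⊤) | OUT=(all ⊤)
  B4: | IN=(all ⊤) | OUT={a:2, d:2; rest ⊤}
  B5: | IN=(all ⊤) | OUT={d:1; rest ⊤}

Merge at B1: IN[B1] = OUT[B0] = {a: ⊤, b: ⊤, c: ⊤, d: ⊤, e: ⊤, f: ⊤}
Applying B1's transfer function to that IN value gives OUT[B1] (row B1 above).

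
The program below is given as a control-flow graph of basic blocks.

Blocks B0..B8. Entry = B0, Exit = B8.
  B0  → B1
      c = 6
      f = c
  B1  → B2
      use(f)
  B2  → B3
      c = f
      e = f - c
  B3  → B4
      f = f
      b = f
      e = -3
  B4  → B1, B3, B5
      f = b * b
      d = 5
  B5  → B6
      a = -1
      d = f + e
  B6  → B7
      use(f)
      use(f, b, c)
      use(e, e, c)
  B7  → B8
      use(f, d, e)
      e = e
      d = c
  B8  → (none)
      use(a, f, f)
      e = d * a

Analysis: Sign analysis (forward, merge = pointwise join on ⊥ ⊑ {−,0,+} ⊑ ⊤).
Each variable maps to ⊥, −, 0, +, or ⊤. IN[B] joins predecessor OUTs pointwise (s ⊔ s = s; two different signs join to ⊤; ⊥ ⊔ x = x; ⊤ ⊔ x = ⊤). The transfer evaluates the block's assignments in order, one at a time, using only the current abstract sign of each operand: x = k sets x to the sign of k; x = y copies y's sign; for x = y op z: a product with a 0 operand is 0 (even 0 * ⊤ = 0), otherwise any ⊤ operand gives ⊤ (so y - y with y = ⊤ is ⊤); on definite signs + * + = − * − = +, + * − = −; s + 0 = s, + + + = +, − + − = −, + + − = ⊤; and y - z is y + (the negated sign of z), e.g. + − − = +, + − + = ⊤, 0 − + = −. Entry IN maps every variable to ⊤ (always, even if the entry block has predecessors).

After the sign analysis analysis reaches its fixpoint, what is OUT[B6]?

Answer: {a: -, b: +, c: +, d: ⊤, e: -, f: +}

Working:
Fixpoint table:
  B0: | IN=(all ⊤) | OUT={c:+, f:+; rest ⊤}
  B1: | IN={c:+, f:+; rest ⊤} | OUT={c:+, f:+; rest ⊤}
  B2: | IN={c:+, f:+; rest ⊤} | OUT={c:+, f:+; rest ⊤}
  B3: | IN={c:+, f:+; rest ⊤} | OUT={b:+, c:+, e:-, f:+; rest ⊤}
  B4: | IN={b:+, c:+, e:-, f:+; rest ⊤} | OUT={b:+, c:+, d:+, e:-, f:+; rest ⊤}
  B5: | IN={b:+, c:+, d:+, e:-, f:+; rest ⊤} | OUT={a:-, b:+, c:+, e:-, f:+; rest ⊤}
  B6: | IN={a:-, b:+, c:+, e:-, f:+; rest ⊤} | OUT={a:-, b:+, c:+, e:-, f:+; rest ⊤}
  B7: | IN={a:-, b:+, c:+, e:-, f:+; rest ⊤} | OUT={a:-, b:+, c:+, d:+, e:-, f:+; rest ⊤}
  B8: | IN={a:-, b:+, c:+, d:+, e:-, f:+; rest ⊤} | OUT={a:-, b:+, c:+, d:+, e:-, f:+; rest ⊤}

Merge at B6: IN[B6] = OUT[B5] = {a: -, b: +, c: +, d: ⊤, e: -, f: +}
Applying B6's transfer function to that IN value gives OUT[B6] (row B6 above).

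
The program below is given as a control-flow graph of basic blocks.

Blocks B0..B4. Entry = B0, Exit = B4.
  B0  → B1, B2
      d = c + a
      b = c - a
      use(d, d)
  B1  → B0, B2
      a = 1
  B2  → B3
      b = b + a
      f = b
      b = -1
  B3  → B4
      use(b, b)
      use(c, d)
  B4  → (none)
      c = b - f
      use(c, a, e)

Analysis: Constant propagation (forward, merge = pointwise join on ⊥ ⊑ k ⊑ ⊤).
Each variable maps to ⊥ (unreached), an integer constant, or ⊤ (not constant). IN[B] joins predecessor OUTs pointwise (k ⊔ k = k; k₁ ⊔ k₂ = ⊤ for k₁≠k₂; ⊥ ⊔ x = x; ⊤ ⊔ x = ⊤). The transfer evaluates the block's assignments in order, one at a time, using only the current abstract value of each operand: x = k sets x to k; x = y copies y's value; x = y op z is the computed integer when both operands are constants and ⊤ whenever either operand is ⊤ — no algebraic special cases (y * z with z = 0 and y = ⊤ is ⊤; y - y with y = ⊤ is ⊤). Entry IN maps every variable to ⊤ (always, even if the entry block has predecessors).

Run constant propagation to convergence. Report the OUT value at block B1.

Fixpoint table:
  B0: | IN=(all ⊤) | OUT=(all ⊤)
  B1: | IN=(all ⊤) | OUT={a:1; rest ⊤}
  B2: | IN=(all ⊤) | OUT={b:-1; rest ⊤}
  B3: | IN={b:-1; rest ⊤} | OUT={b:-1; rest ⊤}
  B4: | IN={b:-1; rest ⊤} | OUT={b:-1; rest ⊤}

Merge at B1: IN[B1] = OUT[B0] = {a: ⊤, b: ⊤, c: ⊤, d: ⊤, e: ⊤, f: ⊤}
Applying B1's transfer function to that IN value gives OUT[B1] (row B1 above).

Answer: {a: 1, b: ⊤, c: ⊤, d: ⊤, e: ⊤, f: ⊤}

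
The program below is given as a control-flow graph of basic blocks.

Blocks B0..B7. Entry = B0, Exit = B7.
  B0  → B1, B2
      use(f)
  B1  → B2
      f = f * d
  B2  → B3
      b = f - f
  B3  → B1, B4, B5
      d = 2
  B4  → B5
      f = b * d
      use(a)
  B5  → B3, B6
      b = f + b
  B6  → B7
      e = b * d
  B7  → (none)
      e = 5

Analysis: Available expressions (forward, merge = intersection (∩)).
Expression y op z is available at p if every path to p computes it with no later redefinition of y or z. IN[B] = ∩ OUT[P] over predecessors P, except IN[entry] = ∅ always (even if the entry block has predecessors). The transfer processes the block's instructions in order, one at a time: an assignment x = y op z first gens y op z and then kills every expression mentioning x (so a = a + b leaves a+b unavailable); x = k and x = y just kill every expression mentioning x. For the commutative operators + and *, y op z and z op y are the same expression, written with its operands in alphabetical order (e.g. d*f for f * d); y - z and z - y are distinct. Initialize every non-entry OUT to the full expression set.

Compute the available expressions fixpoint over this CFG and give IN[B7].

Converged values:
  B0:   IN={}   OUT={}
  B1:   IN={}   OUT={}
  B2:   IN={}   OUT={f-f}
  B3:   IN={}   OUT={}
  B4:   IN={}   OUT={b*d}
  B5:   IN={}   OUT={}
  B6:   IN={}   OUT={b*d}
  B7:   IN={b*d}   OUT={b*d}

Merge at B7: IN[B7] = OUT[B6] = {b*d}

Answer: {b*d}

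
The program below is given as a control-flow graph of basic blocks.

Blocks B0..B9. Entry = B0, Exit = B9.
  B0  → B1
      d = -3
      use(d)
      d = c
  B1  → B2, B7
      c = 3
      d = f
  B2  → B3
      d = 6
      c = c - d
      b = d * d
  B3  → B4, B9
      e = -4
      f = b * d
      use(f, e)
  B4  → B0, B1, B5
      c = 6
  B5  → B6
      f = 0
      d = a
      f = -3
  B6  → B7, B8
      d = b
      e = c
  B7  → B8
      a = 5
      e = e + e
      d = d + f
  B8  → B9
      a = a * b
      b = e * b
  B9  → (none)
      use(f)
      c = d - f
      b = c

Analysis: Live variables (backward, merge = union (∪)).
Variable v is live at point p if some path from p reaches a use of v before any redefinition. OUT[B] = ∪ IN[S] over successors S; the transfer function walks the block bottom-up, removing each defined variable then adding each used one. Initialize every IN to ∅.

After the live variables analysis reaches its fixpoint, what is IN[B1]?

Answer: {a, b, e, f}

Working:
Converged values:
  B0: | IN={a, b, c, e, f} | OUT={a, b, e, f}
  B1: | IN={a, b, e, f} | OUT={a, b, c, d, e, f}
  B2: | IN={a, c} | OUT={a, b, d}
  B3: | IN={a, b, d} | OUT={a, b, d, e, f}
  B4: | IN={a, b, e, f} | OUT={a, b, c, e, f}
  B5: | IN={a, b, c} | OUT={a, b, c, f}
  B6: | IN={a, b, c, f} | OUT={a, b, d, e, f}
  B7: | IN={b, d, e, f} | OUT={a, b, d, e, f}
  B8: | IN={a, b, d, e, f} | OUT={d, f}
  B9: | IN={d, f} | OUT={}

Merge at B1: OUT[B1] = IN[B2] ⊔ IN[B7] = {a, b, c, d, e, f}
Applying B1's transfer function to that OUT value gives IN[B1] (row B1 above).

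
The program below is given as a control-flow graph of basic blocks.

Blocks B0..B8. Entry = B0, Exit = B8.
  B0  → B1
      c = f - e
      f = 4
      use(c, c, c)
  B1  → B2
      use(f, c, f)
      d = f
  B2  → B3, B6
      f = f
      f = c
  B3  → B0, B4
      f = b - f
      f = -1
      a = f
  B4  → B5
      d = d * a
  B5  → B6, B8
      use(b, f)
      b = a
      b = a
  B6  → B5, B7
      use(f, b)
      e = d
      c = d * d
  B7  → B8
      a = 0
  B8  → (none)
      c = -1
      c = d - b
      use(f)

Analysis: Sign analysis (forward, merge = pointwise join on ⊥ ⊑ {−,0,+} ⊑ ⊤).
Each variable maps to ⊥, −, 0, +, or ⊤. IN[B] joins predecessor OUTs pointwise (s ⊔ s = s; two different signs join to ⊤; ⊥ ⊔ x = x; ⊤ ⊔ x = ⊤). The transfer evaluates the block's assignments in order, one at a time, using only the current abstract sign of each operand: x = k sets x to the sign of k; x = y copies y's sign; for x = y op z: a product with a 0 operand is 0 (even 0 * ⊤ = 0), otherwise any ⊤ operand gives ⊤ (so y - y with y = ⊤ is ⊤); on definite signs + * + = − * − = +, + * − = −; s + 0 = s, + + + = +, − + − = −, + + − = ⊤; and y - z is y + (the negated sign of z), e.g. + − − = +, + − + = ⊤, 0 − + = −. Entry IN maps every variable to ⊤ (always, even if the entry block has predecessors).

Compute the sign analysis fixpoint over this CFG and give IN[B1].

Answer: {a: ⊤, b: ⊤, c: ⊤, d: ⊤, e: ⊤, f: +}

Working:
Converged values:
  B0:   IN=(all ⊤)   OUT={f:+; rest ⊤}
  B1:   IN={f:+; rest ⊤}   OUT={d:+, f:+; rest ⊤}
  B2:   IN={d:+, f:+; rest ⊤}   OUT={d:+; rest ⊤}
  B3:   IN={d:+; rest ⊤}   OUT={a:-, d:+, f:-; rest ⊤}
  B4:   IN={a:-, d:+, f:-; rest ⊤}   OUT={a:-, d:-, f:-; rest ⊤}
  B5:   IN=(all ⊤)   OUT=(all ⊤)
  B6:   IN=(all ⊤)   OUT=(all ⊤)
  B7:   IN=(all ⊤)   OUT={a:0; rest ⊤}
  B8:   IN=(all ⊤)   OUT=(all ⊤)

Merge at B1: IN[B1] = OUT[B0] = {a: ⊤, b: ⊤, c: ⊤, d: ⊤, e: ⊤, f: +}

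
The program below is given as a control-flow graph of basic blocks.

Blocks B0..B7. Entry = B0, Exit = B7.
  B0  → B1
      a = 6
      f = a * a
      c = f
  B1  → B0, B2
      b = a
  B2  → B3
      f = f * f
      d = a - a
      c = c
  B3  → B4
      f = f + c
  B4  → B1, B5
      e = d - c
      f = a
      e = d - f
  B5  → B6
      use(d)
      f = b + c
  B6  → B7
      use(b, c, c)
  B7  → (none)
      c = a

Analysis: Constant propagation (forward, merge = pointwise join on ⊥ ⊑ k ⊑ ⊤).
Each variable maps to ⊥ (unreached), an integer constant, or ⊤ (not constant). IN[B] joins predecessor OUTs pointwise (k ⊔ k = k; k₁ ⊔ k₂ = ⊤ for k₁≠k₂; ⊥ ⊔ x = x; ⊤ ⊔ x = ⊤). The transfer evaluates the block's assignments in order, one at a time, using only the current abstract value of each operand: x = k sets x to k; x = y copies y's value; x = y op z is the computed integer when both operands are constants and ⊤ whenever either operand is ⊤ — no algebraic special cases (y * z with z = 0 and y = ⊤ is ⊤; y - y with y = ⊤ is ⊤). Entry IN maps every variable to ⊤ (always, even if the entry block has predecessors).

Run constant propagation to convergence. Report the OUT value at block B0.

Per-block solution:
  B0:   IN=(all ⊤)   OUT={a:6, c:36, f:36; rest ⊤}
  B1:   IN={a:6, c:36; rest ⊤}   OUT={a:6, b:6, c:36; rest ⊤}
  B2:   IN={a:6, b:6, c:36; rest ⊤}   OUT={a:6, b:6, c:36, d:0; rest ⊤}
  B3:   IN={a:6, b:6, c:36, d:0; rest ⊤}   OUT={a:6, b:6, c:36, d:0; rest ⊤}
  B4:   IN={a:6, b:6, c:36, d:0; rest ⊤}   OUT={a:6, b:6, c:36, d:0, e:-6, f:6; rest ⊤}
  B5:   IN={a:6, b:6, c:36, d:0, e:-6, f:6; rest ⊤}   OUT={a:6, b:6, c:36, d:0, e:-6, f:42; rest ⊤}
  B6:   IN={a:6, b:6, c:36, d:0, e:-6, f:42; rest ⊤}   OUT={a:6, b:6, c:36, d:0, e:-6, f:42; rest ⊤}
  B7:   IN={a:6, b:6, c:36, d:0, e:-6, f:42; rest ⊤}   OUT={a:6, b:6, c:6, d:0, e:-6, f:42; rest ⊤}

Merge at B0 (entry node, so the boundary value (all ⊤) is joined with the incoming edge(s)): IN[B0] = (all ⊤) ⊔ OUT[B1] = {a: ⊤, b: ⊤, c: ⊤, d: ⊤, e: ⊤, f: ⊤}
Applying B0's transfer function to that IN value gives OUT[B0] (row B0 above).

Answer: {a: 6, b: ⊤, c: 36, d: ⊤, e: ⊤, f: 36}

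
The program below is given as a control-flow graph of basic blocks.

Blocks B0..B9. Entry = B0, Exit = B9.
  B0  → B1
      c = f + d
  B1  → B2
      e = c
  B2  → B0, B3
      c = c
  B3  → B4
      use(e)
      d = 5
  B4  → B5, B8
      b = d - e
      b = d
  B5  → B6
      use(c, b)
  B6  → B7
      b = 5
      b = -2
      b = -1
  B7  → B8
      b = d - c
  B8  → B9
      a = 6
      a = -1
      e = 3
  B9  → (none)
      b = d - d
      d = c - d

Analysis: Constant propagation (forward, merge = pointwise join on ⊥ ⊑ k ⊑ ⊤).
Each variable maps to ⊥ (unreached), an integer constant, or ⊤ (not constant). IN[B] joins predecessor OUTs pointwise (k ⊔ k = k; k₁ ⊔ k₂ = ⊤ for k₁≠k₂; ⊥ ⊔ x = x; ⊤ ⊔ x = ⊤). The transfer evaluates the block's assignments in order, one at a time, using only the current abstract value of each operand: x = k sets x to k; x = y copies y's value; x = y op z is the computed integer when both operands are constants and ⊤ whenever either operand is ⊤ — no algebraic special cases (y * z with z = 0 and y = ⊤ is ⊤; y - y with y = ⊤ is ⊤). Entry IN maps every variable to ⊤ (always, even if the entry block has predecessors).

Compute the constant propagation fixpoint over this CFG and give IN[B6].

Per-block solution:
  B0:   IN=(all ⊤)   OUT=(all ⊤)
  B1:   IN=(all ⊤)   OUT=(all ⊤)
  B2:   IN=(all ⊤)   OUT=(all ⊤)
  B3:   IN=(all ⊤)   OUT={d:5; rest ⊤}
  B4:   IN={d:5; rest ⊤}   OUT={b:5, d:5; rest ⊤}
  B5:   IN={b:5, d:5; rest ⊤}   OUT={b:5, d:5; rest ⊤}
  B6:   IN={b:5, d:5; rest ⊤}   OUT={b:-1, d:5; rest ⊤}
  B7:   IN={b:-1, d:5; rest ⊤}   OUT={d:5; rest ⊤}
  B8:   IN={d:5; rest ⊤}   OUT={a:-1, d:5, e:3; rest ⊤}
  B9:   IN={a:-1, d:5, e:3; rest ⊤}   OUT={a:-1, b:0, e:3; rest ⊤}

Merge at B6: IN[B6] = OUT[B5] = {a: ⊤, b: 5, c: ⊤, d: 5, e: ⊤, f: ⊤}

Answer: {a: ⊤, b: 5, c: ⊤, d: 5, e: ⊤, f: ⊤}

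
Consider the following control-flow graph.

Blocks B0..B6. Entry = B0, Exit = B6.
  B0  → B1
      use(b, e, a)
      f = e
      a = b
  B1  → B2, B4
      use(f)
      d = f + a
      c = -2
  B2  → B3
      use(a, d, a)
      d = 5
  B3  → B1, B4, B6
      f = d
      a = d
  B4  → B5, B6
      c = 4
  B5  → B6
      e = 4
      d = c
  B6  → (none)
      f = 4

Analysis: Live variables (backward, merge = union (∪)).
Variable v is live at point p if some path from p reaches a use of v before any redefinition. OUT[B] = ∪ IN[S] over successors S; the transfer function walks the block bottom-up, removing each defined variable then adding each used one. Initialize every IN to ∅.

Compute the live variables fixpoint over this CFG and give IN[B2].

Answer: {a, d}

Trace:
Converged values:
  B0:   IN={a, b, e}   OUT={a, f}
  B1:   IN={a, f}   OUT={a, d}
  B2:   IN={a, d}   OUT={d}
  B3:   IN={d}   OUT={a, f}
  B4:   IN={}   OUT={c}
  B5:   IN={c}   OUT={}
  B6:   IN={}   OUT={}

Merge at B2: OUT[B2] = IN[B3] = {d}
Applying B2's transfer function to that OUT value gives IN[B2] (row B2 above).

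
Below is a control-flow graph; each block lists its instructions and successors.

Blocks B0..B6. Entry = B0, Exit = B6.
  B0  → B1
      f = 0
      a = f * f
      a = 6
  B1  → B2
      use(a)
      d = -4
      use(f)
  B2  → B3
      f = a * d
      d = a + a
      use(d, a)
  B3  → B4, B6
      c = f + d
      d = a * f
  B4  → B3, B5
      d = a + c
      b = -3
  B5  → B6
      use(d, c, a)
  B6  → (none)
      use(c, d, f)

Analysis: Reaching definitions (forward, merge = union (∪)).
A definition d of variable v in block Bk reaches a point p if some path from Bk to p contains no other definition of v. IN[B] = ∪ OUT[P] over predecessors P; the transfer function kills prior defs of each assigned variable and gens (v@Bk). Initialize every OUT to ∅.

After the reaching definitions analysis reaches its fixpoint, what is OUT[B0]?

Fixpoint table:
  B0:  IN={}  OUT={a@B0, f@B0}
  B1:  IN={a@B0, f@B0}  OUT={a@B0, d@B1, f@B0}
  B2:  IN={a@B0, d@B1, f@B0}  OUT={a@B0, d@B2, f@B2}
  B3:  IN={a@B0, b@B4, c@B3, d@B2, d@B4, f@B2}  OUT={a@B0, b@B4, c@B3, d@B3, f@B2}
  B4:  IN={a@B0, b@B4, c@B3, d@B3, f@B2}  OUT={a@B0, b@B4, c@B3, d@B4, f@B2}
  B5:  IN={a@B0, b@B4, c@B3, d@B4, f@B2}  OUT={a@B0, b@B4, c@B3, d@B4, f@B2}
  B6:  IN={a@B0, b@B4, c@B3, d@B3, d@B4, f@B2}  OUT={a@B0, b@B4, c@B3, d@B3, d@B4, f@B2}

B0 is the boundary node: IN[B0] = {}
Applying B0's transfer function to that IN value gives OUT[B0] (row B0 above).

Answer: {a@B0, f@B0}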